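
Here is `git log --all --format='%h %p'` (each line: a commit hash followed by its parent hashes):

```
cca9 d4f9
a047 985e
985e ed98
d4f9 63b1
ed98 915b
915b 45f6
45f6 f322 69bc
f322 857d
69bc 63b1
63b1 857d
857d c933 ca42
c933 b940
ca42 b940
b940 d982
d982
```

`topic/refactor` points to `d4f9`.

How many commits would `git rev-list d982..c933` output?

2

Reachable from c933: {b940, c933, d982}.
Reachable from d982: {d982}.
In c933's history but not d982's: {b940, c933} — 2 commits.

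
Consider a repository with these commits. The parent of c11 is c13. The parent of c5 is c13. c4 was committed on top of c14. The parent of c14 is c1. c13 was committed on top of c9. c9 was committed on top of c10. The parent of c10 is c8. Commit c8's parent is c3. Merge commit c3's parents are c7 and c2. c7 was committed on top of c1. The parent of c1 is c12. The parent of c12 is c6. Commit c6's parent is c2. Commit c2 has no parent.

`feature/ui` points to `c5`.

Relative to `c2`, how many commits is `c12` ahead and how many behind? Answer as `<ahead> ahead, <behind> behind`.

2 ahead, 0 behind

Reachable from c12: {c12, c2, c6}.
Reachable from c2: {c2}.
Only in c12's history (ahead): {c12, c6} — 2.
Only in c2's history (behind): {} — 0.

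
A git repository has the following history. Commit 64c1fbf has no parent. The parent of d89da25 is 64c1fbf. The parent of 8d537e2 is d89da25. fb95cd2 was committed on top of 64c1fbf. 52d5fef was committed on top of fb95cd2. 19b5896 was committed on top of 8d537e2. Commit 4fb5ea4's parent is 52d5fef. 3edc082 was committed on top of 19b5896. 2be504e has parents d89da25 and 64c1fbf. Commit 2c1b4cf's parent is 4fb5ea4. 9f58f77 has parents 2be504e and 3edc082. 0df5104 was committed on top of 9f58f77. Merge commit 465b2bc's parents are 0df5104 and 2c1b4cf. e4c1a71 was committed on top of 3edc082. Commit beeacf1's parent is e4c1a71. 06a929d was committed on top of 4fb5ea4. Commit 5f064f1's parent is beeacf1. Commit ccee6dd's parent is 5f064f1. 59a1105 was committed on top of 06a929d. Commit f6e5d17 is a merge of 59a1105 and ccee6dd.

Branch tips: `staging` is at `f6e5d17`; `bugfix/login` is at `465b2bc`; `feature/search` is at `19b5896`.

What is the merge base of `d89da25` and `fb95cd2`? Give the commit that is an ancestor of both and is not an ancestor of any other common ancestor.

64c1fbf

Ancestors of d89da25: {64c1fbf, d89da25}.
Ancestors of fb95cd2: {64c1fbf, fb95cd2}.
Common ancestors: {64c1fbf}.
The only common ancestor is 64c1fbf, so it is the merge base.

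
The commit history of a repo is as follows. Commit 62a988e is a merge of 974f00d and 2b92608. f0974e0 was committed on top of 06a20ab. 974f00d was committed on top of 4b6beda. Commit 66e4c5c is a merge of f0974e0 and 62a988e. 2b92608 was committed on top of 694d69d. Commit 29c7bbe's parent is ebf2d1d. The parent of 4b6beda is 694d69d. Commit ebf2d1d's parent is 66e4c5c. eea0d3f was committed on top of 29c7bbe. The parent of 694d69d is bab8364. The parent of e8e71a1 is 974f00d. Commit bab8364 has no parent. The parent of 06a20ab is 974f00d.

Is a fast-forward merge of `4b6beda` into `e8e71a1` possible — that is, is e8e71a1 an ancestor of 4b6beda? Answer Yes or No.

No

A fast-forward from e8e71a1 to 4b6beda is possible iff e8e71a1 is an ancestor of 4b6beda.
Ancestors of 4b6beda: {4b6beda, 694d69d, bab8364}.
e8e71a1 is not among them, so fast-forward is not possible.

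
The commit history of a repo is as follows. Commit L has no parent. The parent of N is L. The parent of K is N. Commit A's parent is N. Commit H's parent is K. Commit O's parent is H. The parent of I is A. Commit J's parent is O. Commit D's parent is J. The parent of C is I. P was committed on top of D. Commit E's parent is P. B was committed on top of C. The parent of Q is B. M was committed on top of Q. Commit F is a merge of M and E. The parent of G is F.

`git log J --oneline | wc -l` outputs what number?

Walking parent pointers from J: reachable set = {H, J, K, L, N, O}.
That is 6 commits.

6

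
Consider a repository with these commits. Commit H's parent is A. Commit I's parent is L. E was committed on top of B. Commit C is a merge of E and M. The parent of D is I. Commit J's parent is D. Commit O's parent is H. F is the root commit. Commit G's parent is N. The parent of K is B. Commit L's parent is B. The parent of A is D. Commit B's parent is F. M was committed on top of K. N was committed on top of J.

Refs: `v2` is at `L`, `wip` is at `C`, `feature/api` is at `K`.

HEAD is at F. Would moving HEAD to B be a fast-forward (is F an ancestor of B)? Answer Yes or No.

A fast-forward from F to B is possible iff F is an ancestor of B.
Ancestors of B: {B, F}.
F is among them, so fast-forward is possible.

Yes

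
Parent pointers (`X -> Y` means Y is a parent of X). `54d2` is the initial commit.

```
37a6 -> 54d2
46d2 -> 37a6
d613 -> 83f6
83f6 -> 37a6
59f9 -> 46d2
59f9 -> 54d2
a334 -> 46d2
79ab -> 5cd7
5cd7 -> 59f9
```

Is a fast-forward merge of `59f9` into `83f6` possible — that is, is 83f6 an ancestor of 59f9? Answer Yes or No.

A fast-forward from 83f6 to 59f9 is possible iff 83f6 is an ancestor of 59f9.
Ancestors of 59f9: {37a6, 46d2, 54d2, 59f9}.
83f6 is not among them, so fast-forward is not possible.

No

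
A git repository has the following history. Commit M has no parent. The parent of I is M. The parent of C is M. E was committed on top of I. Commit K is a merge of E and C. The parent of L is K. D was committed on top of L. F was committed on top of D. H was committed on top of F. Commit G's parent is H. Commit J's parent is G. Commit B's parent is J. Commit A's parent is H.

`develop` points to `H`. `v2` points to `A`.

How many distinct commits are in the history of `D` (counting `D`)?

7

Walking parent pointers from D: reachable set = {C, D, E, I, K, L, M}.
That is 7 commits.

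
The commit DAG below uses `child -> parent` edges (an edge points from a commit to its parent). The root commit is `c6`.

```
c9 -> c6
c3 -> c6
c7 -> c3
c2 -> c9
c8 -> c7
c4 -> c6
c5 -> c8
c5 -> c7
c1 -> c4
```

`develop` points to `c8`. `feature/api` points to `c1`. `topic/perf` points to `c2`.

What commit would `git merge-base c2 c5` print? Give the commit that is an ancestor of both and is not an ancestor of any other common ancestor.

Ancestors of c2: {c2, c6, c9}.
Ancestors of c5: {c3, c5, c6, c7, c8}.
Common ancestors: {c6}.
The only common ancestor is c6, so it is the merge base.

c6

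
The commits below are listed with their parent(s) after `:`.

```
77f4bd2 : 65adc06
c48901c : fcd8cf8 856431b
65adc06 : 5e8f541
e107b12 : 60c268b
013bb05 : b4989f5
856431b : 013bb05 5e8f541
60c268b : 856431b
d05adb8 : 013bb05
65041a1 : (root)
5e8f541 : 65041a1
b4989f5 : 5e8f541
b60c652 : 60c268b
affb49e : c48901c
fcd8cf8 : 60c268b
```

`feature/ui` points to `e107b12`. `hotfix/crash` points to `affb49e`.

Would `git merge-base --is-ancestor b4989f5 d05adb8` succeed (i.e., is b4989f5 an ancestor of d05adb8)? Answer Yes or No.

Yes

Ancestors of d05adb8 (commits reachable by following parents): {013bb05, 5e8f541, 65041a1, b4989f5, d05adb8}.
b4989f5 is in that set, so it is an ancestor of d05adb8.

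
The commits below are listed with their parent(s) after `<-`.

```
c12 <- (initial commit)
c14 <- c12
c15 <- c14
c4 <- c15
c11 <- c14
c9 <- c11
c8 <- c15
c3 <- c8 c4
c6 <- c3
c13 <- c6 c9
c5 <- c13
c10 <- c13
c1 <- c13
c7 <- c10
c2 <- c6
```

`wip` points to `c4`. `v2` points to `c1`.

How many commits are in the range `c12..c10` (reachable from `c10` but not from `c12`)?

Reachable from c10: {c10, c11, c12, c13, c14, c15, c3, c4, c6, c8, c9}.
Reachable from c12: {c12}.
In c10's history but not c12's: {c10, c11, c13, c14, c15, c3, c4, c6, c8, c9} — 10 commits.

10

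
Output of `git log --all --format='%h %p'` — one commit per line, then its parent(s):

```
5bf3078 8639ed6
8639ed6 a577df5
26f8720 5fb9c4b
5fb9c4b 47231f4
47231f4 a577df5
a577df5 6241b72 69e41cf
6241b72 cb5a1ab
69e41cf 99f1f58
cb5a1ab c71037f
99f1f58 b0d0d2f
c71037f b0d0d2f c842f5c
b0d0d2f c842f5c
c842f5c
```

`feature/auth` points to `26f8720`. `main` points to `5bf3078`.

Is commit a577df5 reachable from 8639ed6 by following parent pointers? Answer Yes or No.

Ancestors of 8639ed6 (commits reachable by following parents): {6241b72, 69e41cf, 8639ed6, 99f1f58, a577df5, b0d0d2f, c71037f, c842f5c, cb5a1ab}.
a577df5 is in that set, so it is an ancestor of 8639ed6.

Yes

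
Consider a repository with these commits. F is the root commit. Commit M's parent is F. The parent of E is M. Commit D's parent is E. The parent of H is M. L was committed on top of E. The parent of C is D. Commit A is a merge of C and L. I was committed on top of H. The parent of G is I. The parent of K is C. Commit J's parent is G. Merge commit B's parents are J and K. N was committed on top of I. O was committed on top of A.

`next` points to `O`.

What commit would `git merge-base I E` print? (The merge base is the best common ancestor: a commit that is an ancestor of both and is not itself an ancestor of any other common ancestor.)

M

Ancestors of I: {F, H, I, M}.
Ancestors of E: {E, F, M}.
Common ancestors: {F, M}.
Among these, M is not an ancestor of any other common ancestor — it is the merge base.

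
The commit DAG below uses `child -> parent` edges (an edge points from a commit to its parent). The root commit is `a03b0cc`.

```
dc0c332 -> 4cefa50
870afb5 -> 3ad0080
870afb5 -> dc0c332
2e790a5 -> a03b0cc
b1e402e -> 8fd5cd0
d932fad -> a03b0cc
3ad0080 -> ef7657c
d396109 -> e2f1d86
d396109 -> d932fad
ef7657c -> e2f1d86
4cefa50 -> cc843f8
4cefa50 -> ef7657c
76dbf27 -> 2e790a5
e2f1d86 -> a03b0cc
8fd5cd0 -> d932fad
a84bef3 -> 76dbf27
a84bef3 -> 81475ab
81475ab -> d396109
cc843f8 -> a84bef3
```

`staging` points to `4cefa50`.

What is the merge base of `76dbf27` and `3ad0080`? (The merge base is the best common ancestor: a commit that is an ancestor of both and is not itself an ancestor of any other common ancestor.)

Ancestors of 76dbf27: {2e790a5, 76dbf27, a03b0cc}.
Ancestors of 3ad0080: {3ad0080, a03b0cc, e2f1d86, ef7657c}.
Common ancestors: {a03b0cc}.
The only common ancestor is a03b0cc, so it is the merge base.

a03b0cc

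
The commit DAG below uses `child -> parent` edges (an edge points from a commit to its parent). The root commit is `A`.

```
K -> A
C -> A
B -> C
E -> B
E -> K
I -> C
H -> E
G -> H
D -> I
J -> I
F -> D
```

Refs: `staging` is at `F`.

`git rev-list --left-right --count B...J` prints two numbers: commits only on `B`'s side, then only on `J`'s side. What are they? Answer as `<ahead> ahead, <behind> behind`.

1 ahead, 2 behind

Reachable from B: {A, B, C}.
Reachable from J: {A, C, I, J}.
Only in B's history (ahead): {B} — 1.
Only in J's history (behind): {I, J} — 2.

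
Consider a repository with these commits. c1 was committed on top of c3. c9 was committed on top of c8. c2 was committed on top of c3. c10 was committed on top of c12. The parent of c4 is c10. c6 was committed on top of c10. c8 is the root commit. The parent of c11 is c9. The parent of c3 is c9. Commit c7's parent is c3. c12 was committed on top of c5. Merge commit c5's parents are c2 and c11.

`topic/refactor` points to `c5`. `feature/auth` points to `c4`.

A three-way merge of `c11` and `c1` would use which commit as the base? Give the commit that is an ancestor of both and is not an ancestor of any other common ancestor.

c9

Ancestors of c11: {c11, c8, c9}.
Ancestors of c1: {c1, c3, c8, c9}.
Common ancestors: {c8, c9}.
Among these, c9 is not an ancestor of any other common ancestor — it is the merge base.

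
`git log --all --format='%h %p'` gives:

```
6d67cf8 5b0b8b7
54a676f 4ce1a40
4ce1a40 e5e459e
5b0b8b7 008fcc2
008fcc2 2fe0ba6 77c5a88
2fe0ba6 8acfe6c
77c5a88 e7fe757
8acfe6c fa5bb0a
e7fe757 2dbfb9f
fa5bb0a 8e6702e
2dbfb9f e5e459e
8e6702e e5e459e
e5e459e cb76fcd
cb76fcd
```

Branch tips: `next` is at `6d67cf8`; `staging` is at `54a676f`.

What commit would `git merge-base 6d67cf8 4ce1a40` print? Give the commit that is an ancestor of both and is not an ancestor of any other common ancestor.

Ancestors of 6d67cf8: {008fcc2, 2dbfb9f, 2fe0ba6, 5b0b8b7, 6d67cf8, 77c5a88, 8acfe6c, 8e6702e, cb76fcd, e5e459e, e7fe757, fa5bb0a}.
Ancestors of 4ce1a40: {4ce1a40, cb76fcd, e5e459e}.
Common ancestors: {cb76fcd, e5e459e}.
Among these, e5e459e is not an ancestor of any other common ancestor — it is the merge base.

e5e459e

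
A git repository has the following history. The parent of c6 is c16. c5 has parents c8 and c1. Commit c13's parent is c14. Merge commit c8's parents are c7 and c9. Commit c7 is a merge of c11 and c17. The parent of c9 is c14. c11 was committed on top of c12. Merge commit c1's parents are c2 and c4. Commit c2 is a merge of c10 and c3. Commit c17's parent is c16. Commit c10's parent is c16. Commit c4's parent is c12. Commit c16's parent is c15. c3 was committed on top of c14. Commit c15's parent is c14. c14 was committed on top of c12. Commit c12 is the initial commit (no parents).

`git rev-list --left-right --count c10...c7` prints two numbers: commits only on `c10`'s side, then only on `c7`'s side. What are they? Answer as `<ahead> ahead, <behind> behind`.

Reachable from c10: {c10, c12, c14, c15, c16}.
Reachable from c7: {c11, c12, c14, c15, c16, c17, c7}.
Only in c10's history (ahead): {c10} — 1.
Only in c7's history (behind): {c11, c17, c7} — 3.

1 ahead, 3 behind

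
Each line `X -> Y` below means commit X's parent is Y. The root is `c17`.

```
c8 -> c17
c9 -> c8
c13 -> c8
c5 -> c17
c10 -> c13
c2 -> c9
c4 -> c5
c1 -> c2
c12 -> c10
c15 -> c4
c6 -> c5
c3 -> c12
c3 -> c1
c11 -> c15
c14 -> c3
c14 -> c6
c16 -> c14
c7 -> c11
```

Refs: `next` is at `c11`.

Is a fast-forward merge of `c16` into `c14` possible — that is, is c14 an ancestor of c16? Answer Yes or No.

A fast-forward from c14 to c16 is possible iff c14 is an ancestor of c16.
Ancestors of c16: {c1, c10, c12, c13, c14, c16, c17, c2, c3, c5, c6, c8, c9}.
c14 is among them, so fast-forward is possible.

Yes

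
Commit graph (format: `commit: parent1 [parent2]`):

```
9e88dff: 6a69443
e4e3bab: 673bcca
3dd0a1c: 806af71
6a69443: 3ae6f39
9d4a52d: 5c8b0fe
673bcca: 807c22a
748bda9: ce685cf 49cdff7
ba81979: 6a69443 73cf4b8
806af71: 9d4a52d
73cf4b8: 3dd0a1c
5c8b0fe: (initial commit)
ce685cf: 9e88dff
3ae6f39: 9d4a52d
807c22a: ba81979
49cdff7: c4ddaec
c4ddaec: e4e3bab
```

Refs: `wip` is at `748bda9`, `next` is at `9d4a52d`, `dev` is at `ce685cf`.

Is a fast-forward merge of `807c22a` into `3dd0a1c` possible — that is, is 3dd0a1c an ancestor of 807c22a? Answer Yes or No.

A fast-forward from 3dd0a1c to 807c22a is possible iff 3dd0a1c is an ancestor of 807c22a.
Ancestors of 807c22a: {3ae6f39, 3dd0a1c, 5c8b0fe, 6a69443, 73cf4b8, 806af71, 807c22a, 9d4a52d, ba81979}.
3dd0a1c is among them, so fast-forward is possible.

Yes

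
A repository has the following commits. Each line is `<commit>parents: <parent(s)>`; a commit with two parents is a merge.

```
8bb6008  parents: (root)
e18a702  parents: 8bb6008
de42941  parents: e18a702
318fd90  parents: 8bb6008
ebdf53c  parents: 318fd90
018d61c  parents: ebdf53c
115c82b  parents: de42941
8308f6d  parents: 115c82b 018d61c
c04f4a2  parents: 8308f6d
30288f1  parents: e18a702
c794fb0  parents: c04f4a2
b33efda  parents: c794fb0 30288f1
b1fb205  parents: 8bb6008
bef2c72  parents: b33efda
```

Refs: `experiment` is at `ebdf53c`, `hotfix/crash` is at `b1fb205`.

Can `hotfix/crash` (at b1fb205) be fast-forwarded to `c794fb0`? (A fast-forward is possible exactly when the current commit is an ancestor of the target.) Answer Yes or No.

A fast-forward from b1fb205 to c794fb0 is possible iff b1fb205 is an ancestor of c794fb0.
Ancestors of c794fb0: {018d61c, 115c82b, 318fd90, 8308f6d, 8bb6008, c04f4a2, c794fb0, de42941, e18a702, ebdf53c}.
b1fb205 is not among them, so fast-forward is not possible.

No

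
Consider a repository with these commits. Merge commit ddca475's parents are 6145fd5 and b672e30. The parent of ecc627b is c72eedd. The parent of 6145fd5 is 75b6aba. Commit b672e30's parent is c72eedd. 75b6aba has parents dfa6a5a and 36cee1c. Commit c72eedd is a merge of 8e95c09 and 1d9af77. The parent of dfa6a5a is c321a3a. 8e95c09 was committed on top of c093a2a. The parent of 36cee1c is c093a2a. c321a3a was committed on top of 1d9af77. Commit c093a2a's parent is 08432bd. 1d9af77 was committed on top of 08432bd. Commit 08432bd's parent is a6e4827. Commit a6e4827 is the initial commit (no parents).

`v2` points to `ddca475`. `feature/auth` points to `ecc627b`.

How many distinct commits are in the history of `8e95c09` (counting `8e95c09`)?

4

Walking parent pointers from 8e95c09: reachable set = {08432bd, 8e95c09, a6e4827, c093a2a}.
That is 4 commits.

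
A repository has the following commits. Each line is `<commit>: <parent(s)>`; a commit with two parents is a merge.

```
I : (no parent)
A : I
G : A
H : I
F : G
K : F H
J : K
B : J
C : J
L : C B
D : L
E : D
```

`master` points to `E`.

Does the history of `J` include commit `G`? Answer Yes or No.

Yes

Ancestors of J (commits reachable by following parents): {A, F, G, H, I, J, K}.
G is in that set, so it is an ancestor of J.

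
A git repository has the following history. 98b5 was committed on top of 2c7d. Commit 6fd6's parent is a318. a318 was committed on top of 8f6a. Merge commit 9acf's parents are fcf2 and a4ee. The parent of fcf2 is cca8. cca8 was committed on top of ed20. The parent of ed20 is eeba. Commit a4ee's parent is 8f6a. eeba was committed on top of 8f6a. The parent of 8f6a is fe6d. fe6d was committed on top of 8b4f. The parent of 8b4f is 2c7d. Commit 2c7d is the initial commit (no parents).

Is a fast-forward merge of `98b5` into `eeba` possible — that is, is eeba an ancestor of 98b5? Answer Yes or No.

No

A fast-forward from eeba to 98b5 is possible iff eeba is an ancestor of 98b5.
Ancestors of 98b5: {2c7d, 98b5}.
eeba is not among them, so fast-forward is not possible.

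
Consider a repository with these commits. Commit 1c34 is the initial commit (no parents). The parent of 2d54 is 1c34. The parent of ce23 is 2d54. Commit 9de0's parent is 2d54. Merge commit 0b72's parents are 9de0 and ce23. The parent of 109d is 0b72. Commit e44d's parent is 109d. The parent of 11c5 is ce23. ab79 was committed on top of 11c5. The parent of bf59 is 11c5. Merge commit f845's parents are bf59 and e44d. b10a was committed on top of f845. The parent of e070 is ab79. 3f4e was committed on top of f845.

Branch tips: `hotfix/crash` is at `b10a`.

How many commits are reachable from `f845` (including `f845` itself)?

10

Walking parent pointers from f845: reachable set = {0b72, 109d, 11c5, 1c34, 2d54, 9de0, bf59, ce23, e44d, f845}.
That is 10 commits.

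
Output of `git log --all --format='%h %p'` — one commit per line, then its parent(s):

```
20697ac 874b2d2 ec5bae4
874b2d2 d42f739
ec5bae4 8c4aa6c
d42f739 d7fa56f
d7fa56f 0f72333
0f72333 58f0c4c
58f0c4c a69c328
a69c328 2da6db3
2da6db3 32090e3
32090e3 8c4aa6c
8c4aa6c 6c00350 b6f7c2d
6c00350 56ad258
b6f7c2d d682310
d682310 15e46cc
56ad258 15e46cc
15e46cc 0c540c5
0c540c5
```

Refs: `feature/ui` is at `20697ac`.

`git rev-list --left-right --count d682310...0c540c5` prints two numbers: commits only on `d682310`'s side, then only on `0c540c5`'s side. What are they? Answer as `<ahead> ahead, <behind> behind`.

Reachable from d682310: {0c540c5, 15e46cc, d682310}.
Reachable from 0c540c5: {0c540c5}.
Only in d682310's history (ahead): {15e46cc, d682310} — 2.
Only in 0c540c5's history (behind): {} — 0.

2 ahead, 0 behind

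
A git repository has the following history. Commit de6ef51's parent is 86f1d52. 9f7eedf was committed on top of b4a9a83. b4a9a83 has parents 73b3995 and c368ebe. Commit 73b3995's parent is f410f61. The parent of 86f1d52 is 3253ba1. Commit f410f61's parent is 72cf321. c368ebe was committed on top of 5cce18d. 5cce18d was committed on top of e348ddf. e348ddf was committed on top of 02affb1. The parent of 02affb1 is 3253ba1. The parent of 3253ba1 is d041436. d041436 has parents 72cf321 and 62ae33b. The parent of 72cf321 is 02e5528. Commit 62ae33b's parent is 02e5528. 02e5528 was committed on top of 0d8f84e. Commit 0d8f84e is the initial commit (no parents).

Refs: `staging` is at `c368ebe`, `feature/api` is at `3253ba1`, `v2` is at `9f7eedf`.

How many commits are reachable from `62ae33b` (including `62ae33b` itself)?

Walking parent pointers from 62ae33b: reachable set = {02e5528, 0d8f84e, 62ae33b}.
That is 3 commits.

3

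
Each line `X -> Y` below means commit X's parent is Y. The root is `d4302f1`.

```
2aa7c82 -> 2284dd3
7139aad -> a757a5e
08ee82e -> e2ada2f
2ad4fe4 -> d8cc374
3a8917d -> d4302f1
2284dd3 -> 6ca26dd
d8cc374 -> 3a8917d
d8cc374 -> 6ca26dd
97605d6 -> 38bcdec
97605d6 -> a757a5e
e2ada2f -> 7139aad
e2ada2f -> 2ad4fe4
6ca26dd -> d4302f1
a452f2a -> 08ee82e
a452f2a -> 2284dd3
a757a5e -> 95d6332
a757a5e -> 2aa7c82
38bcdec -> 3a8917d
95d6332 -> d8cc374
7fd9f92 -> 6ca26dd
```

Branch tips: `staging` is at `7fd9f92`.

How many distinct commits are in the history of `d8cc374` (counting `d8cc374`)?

4

Walking parent pointers from d8cc374: reachable set = {3a8917d, 6ca26dd, d4302f1, d8cc374}.
That is 4 commits.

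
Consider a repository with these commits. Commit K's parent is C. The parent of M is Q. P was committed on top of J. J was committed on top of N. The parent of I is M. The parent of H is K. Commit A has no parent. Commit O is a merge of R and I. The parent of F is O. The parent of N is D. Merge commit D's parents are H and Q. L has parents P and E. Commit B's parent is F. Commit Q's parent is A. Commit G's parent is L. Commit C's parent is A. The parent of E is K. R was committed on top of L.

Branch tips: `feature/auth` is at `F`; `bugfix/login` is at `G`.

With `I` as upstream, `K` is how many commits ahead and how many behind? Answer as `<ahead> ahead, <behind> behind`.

Reachable from K: {A, C, K}.
Reachable from I: {A, I, M, Q}.
Only in K's history (ahead): {C, K} — 2.
Only in I's history (behind): {I, M, Q} — 3.

2 ahead, 3 behind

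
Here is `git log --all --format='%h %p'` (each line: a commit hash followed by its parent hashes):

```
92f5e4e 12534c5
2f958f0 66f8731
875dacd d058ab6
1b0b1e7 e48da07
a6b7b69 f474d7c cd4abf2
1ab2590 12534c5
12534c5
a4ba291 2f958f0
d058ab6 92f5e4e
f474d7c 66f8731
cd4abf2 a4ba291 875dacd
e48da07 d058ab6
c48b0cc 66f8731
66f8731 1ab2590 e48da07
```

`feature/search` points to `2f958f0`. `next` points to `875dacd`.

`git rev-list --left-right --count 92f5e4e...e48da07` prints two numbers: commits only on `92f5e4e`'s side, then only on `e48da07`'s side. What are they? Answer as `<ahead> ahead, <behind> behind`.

0 ahead, 2 behind

Reachable from 92f5e4e: {12534c5, 92f5e4e}.
Reachable from e48da07: {12534c5, 92f5e4e, d058ab6, e48da07}.
Only in 92f5e4e's history (ahead): {} — 0.
Only in e48da07's history (behind): {d058ab6, e48da07} — 2.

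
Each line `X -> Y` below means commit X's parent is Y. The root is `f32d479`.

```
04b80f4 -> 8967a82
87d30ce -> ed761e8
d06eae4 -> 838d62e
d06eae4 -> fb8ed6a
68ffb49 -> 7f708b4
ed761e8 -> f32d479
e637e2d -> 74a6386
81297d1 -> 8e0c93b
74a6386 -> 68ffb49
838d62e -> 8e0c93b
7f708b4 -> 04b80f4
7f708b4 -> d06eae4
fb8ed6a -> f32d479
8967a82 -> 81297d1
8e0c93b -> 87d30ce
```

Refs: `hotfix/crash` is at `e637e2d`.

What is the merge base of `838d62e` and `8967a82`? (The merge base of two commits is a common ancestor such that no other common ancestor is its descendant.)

8e0c93b

Ancestors of 838d62e: {838d62e, 87d30ce, 8e0c93b, ed761e8, f32d479}.
Ancestors of 8967a82: {81297d1, 87d30ce, 8967a82, 8e0c93b, ed761e8, f32d479}.
Common ancestors: {87d30ce, 8e0c93b, ed761e8, f32d479}.
Among these, 8e0c93b is not an ancestor of any other common ancestor — it is the merge base.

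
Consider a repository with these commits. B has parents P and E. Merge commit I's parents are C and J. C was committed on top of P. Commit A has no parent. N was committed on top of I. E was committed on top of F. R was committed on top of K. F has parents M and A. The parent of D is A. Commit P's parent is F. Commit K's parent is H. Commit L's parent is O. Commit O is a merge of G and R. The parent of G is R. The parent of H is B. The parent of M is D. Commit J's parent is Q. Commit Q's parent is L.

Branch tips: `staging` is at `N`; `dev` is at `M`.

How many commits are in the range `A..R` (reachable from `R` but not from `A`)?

9

Reachable from R: {A, B, D, E, F, H, K, M, P, R}.
Reachable from A: {A}.
In R's history but not A's: {B, D, E, F, H, K, M, P, R} — 9 commits.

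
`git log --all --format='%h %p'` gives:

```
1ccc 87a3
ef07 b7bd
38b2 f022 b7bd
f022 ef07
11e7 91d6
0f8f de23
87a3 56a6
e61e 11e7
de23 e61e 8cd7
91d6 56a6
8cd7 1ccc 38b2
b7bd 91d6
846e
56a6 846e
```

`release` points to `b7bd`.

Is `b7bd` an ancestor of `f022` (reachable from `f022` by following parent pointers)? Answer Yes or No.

Ancestors of f022 (commits reachable by following parents): {56a6, 846e, 91d6, b7bd, ef07, f022}.
b7bd is in that set, so it is an ancestor of f022.

Yes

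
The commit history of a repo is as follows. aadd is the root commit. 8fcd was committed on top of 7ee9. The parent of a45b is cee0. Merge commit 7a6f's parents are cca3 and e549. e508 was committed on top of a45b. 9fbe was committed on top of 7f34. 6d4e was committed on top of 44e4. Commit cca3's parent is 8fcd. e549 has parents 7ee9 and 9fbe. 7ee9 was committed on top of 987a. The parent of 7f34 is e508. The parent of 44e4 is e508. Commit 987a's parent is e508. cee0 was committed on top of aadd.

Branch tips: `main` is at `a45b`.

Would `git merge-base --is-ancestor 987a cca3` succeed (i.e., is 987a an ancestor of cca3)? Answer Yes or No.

Ancestors of cca3 (commits reachable by following parents): {7ee9, 8fcd, 987a, a45b, aadd, cca3, cee0, e508}.
987a is in that set, so it is an ancestor of cca3.

Yes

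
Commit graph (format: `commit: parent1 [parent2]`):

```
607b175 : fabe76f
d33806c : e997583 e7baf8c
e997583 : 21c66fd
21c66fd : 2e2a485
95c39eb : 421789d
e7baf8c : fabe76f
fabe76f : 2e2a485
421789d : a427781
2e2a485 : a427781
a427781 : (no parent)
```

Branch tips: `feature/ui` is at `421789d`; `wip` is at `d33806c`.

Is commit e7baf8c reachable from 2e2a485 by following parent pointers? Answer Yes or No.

No

Ancestors of 2e2a485: {2e2a485, a427781}.
e7baf8c is not in that set, so it is not an ancestor of 2e2a485.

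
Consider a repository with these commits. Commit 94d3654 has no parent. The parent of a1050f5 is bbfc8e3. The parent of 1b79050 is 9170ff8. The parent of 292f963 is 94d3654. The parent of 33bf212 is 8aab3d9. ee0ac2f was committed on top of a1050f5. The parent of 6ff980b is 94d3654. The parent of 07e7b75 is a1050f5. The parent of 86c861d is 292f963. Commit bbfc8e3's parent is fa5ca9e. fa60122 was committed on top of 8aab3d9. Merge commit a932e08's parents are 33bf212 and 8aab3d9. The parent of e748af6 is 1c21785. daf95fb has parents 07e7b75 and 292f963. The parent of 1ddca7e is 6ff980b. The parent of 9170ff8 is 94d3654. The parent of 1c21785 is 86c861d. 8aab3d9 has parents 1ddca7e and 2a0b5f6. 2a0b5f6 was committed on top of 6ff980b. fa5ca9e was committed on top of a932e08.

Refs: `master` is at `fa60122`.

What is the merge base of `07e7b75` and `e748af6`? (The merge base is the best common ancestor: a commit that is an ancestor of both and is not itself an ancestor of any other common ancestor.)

Ancestors of 07e7b75: {07e7b75, 1ddca7e, 2a0b5f6, 33bf212, 6ff980b, 8aab3d9, 94d3654, a1050f5, a932e08, bbfc8e3, fa5ca9e}.
Ancestors of e748af6: {1c21785, 292f963, 86c861d, 94d3654, e748af6}.
Common ancestors: {94d3654}.
The only common ancestor is 94d3654, so it is the merge base.

94d3654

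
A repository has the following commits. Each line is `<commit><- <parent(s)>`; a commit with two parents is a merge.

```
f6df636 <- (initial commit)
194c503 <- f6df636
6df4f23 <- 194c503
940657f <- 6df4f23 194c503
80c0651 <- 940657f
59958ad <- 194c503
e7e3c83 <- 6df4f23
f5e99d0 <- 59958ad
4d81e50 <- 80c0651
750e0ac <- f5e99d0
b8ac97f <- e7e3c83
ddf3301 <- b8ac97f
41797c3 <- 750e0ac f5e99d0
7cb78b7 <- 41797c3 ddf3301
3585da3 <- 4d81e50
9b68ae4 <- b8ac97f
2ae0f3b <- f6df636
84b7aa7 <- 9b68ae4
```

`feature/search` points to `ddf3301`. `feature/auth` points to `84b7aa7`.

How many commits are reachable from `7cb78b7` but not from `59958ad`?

Reachable from 7cb78b7: {194c503, 41797c3, 59958ad, 6df4f23, 750e0ac, 7cb78b7, b8ac97f, ddf3301, e7e3c83, f5e99d0, f6df636}.
Reachable from 59958ad: {194c503, 59958ad, f6df636}.
In 7cb78b7's history but not 59958ad's: {41797c3, 6df4f23, 750e0ac, 7cb78b7, b8ac97f, ddf3301, e7e3c83, f5e99d0} — 8 commits.

8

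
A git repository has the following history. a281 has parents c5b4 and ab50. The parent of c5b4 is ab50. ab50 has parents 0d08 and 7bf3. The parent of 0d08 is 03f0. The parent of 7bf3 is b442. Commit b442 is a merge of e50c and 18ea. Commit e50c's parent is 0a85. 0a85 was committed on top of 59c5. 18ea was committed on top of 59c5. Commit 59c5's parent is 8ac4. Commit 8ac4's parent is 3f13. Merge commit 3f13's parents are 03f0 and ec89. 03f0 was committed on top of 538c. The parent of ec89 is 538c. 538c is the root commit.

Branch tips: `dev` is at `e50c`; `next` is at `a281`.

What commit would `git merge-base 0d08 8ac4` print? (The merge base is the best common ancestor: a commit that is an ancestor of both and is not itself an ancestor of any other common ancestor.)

03f0

Ancestors of 0d08: {03f0, 0d08, 538c}.
Ancestors of 8ac4: {03f0, 3f13, 538c, 8ac4, ec89}.
Common ancestors: {03f0, 538c}.
Among these, 03f0 is not an ancestor of any other common ancestor — it is the merge base.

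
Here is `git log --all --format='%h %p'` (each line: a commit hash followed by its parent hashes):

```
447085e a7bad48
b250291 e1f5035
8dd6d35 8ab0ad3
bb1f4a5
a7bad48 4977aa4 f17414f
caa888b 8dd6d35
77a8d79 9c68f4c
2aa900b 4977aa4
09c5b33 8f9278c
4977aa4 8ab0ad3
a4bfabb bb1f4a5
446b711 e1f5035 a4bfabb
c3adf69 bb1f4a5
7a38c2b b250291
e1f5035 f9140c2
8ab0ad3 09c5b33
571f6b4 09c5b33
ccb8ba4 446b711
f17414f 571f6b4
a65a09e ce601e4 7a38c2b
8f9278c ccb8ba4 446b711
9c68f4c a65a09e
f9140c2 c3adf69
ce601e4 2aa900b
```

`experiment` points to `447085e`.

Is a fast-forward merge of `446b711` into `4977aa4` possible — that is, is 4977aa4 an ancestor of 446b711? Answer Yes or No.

A fast-forward from 4977aa4 to 446b711 is possible iff 4977aa4 is an ancestor of 446b711.
Ancestors of 446b711: {446b711, a4bfabb, bb1f4a5, c3adf69, e1f5035, f9140c2}.
4977aa4 is not among them, so fast-forward is not possible.

No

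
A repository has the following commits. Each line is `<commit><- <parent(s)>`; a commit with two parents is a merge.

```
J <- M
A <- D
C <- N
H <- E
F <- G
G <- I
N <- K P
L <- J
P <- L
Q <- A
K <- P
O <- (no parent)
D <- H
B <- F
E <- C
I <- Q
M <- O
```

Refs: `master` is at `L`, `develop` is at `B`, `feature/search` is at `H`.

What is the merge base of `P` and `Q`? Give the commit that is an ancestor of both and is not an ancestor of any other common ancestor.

P

Ancestors of P: {J, L, M, O, P}.
Ancestors of Q: {A, C, D, E, H, J, K, L, M, N, O, P, Q}.
Common ancestors: {J, L, M, O, P}.
Among these, P is not an ancestor of any other common ancestor — it is the merge base.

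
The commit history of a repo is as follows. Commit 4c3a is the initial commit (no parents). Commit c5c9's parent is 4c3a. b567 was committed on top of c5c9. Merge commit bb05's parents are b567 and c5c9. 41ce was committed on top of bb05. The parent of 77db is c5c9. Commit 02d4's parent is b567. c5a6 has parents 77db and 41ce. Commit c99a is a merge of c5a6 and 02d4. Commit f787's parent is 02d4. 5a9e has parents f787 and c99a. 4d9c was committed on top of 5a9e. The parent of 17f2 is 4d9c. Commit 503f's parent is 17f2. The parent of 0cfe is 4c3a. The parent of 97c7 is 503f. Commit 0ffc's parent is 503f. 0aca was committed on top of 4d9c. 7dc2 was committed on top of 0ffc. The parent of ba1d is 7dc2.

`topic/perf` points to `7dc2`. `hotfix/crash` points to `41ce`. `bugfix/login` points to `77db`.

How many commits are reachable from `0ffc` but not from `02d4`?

11

Reachable from 0ffc: {02d4, 0ffc, 17f2, 41ce, 4c3a, 4d9c, 503f, 5a9e, 77db, b567, bb05, c5a6, c5c9, c99a, f787}.
Reachable from 02d4: {02d4, 4c3a, b567, c5c9}.
In 0ffc's history but not 02d4's: {0ffc, 17f2, 41ce, 4d9c, 503f, 5a9e, 77db, bb05, c5a6, c99a, f787} — 11 commits.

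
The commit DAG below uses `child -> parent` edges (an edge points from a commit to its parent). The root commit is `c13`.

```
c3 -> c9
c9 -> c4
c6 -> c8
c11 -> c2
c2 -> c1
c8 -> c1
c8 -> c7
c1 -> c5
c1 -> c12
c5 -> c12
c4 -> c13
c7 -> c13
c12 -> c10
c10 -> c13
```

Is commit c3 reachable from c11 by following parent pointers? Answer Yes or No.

No

Ancestors of c11: {c1, c10, c11, c12, c13, c2, c5}.
c3 is not in that set, so it is not an ancestor of c11.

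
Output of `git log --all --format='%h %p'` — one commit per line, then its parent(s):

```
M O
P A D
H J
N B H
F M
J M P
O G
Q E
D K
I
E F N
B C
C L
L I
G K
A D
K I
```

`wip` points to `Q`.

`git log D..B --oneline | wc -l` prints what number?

Reachable from B: {B, C, I, L}.
Reachable from D: {D, I, K}.
In B's history but not D's: {B, C, L} — 3 commits.

3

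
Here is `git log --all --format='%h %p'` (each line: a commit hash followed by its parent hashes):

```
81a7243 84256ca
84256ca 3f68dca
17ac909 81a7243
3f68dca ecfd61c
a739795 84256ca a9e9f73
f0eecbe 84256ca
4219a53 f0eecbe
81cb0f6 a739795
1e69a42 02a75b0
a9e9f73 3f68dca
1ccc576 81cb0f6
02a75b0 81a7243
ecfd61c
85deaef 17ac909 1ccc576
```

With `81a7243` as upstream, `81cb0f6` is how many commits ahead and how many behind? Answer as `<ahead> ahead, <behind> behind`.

3 ahead, 1 behind

Reachable from 81cb0f6: {3f68dca, 81cb0f6, 84256ca, a739795, a9e9f73, ecfd61c}.
Reachable from 81a7243: {3f68dca, 81a7243, 84256ca, ecfd61c}.
Only in 81cb0f6's history (ahead): {81cb0f6, a739795, a9e9f73} — 3.
Only in 81a7243's history (behind): {81a7243} — 1.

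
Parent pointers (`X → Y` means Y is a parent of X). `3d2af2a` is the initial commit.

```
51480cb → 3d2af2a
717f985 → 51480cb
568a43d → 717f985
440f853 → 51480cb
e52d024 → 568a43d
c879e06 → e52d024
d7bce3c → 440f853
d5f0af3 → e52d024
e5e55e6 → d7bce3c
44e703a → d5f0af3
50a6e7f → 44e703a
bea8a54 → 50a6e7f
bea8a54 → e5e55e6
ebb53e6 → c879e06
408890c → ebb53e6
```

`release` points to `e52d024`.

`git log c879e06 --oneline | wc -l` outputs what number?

Walking parent pointers from c879e06: reachable set = {3d2af2a, 51480cb, 568a43d, 717f985, c879e06, e52d024}.
That is 6 commits.

6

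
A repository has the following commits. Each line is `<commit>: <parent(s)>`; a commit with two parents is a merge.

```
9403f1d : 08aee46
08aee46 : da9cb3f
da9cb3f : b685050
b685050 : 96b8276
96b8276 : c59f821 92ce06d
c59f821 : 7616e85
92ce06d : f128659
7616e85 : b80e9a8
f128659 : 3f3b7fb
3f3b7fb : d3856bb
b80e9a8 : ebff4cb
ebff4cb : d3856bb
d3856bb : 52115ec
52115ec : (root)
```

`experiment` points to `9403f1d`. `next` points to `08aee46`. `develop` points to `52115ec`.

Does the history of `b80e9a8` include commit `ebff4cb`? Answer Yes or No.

Ancestors of b80e9a8 (commits reachable by following parents): {52115ec, b80e9a8, d3856bb, ebff4cb}.
ebff4cb is in that set, so it is an ancestor of b80e9a8.

Yes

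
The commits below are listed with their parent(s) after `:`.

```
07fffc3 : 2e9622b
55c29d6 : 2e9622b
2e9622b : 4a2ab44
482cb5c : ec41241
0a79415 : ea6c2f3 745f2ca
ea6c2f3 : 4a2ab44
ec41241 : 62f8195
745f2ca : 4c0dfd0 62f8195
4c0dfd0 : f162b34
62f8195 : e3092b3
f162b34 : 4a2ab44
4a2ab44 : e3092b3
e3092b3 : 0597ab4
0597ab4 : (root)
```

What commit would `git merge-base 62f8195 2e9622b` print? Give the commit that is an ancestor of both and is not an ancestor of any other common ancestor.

Ancestors of 62f8195: {0597ab4, 62f8195, e3092b3}.
Ancestors of 2e9622b: {0597ab4, 2e9622b, 4a2ab44, e3092b3}.
Common ancestors: {0597ab4, e3092b3}.
Among these, e3092b3 is not an ancestor of any other common ancestor — it is the merge base.

e3092b3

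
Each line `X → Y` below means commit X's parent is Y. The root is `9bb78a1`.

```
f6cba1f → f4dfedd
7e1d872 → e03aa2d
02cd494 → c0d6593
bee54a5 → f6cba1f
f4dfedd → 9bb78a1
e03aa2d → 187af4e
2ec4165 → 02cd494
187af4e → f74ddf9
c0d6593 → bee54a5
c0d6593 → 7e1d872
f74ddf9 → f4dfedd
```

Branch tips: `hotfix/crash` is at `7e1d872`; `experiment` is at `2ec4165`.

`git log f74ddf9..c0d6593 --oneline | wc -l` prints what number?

Reachable from c0d6593: {187af4e, 7e1d872, 9bb78a1, bee54a5, c0d6593, e03aa2d, f4dfedd, f6cba1f, f74ddf9}.
Reachable from f74ddf9: {9bb78a1, f4dfedd, f74ddf9}.
In c0d6593's history but not f74ddf9's: {187af4e, 7e1d872, bee54a5, c0d6593, e03aa2d, f6cba1f} — 6 commits.

6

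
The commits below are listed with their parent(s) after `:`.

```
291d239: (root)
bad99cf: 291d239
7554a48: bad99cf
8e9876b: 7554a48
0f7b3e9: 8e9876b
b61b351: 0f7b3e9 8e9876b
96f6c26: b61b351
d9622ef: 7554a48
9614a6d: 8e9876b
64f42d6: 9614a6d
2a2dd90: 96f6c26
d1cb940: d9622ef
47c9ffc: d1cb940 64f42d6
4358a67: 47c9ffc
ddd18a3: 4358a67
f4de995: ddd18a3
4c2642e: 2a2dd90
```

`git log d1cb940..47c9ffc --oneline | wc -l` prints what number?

Reachable from 47c9ffc: {291d239, 47c9ffc, 64f42d6, 7554a48, 8e9876b, 9614a6d, bad99cf, d1cb940, d9622ef}.
Reachable from d1cb940: {291d239, 7554a48, bad99cf, d1cb940, d9622ef}.
In 47c9ffc's history but not d1cb940's: {47c9ffc, 64f42d6, 8e9876b, 9614a6d} — 4 commits.

4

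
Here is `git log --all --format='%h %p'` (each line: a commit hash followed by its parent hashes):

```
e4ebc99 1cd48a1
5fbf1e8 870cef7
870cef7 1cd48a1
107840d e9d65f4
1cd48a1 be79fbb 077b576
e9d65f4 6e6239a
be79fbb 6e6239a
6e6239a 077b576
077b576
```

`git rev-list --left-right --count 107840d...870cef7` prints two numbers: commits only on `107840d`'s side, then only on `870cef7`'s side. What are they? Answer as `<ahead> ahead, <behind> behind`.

Reachable from 107840d: {077b576, 107840d, 6e6239a, e9d65f4}.
Reachable from 870cef7: {077b576, 1cd48a1, 6e6239a, 870cef7, be79fbb}.
Only in 107840d's history (ahead): {107840d, e9d65f4} — 2.
Only in 870cef7's history (behind): {1cd48a1, 870cef7, be79fbb} — 3.

2 ahead, 3 behind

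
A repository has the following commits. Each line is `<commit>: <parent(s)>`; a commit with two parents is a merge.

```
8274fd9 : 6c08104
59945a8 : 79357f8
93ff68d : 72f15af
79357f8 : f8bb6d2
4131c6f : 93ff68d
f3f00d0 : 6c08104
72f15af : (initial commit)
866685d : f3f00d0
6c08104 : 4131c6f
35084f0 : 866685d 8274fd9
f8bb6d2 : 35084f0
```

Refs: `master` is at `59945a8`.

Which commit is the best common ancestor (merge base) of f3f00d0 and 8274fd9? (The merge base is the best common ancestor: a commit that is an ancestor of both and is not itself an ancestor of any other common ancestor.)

6c08104

Ancestors of f3f00d0: {4131c6f, 6c08104, 72f15af, 93ff68d, f3f00d0}.
Ancestors of 8274fd9: {4131c6f, 6c08104, 72f15af, 8274fd9, 93ff68d}.
Common ancestors: {4131c6f, 6c08104, 72f15af, 93ff68d}.
Among these, 6c08104 is not an ancestor of any other common ancestor — it is the merge base.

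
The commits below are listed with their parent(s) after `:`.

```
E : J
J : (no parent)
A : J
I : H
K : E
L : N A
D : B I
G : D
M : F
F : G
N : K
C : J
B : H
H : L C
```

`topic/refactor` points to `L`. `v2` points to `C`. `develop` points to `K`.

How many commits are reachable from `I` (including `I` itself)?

9

Walking parent pointers from I: reachable set = {A, C, E, H, I, J, K, L, N}.
That is 9 commits.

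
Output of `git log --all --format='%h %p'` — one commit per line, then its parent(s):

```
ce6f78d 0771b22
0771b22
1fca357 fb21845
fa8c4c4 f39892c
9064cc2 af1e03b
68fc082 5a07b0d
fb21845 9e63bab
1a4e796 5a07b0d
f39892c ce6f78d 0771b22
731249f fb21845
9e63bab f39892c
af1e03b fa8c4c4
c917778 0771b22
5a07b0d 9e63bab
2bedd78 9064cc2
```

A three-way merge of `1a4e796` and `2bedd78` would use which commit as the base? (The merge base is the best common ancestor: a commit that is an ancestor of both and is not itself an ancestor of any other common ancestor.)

Ancestors of 1a4e796: {0771b22, 1a4e796, 5a07b0d, 9e63bab, ce6f78d, f39892c}.
Ancestors of 2bedd78: {0771b22, 2bedd78, 9064cc2, af1e03b, ce6f78d, f39892c, fa8c4c4}.
Common ancestors: {0771b22, ce6f78d, f39892c}.
Among these, f39892c is not an ancestor of any other common ancestor — it is the merge base.

f39892c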